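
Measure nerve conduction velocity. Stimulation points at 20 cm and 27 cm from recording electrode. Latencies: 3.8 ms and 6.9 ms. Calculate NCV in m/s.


Distance = (27 - 20) / 100 = 0.07 m
dt = (6.9 - 3.8) / 1000 = 0.0031 s
NCV = dist / dt = 22.58 m/s


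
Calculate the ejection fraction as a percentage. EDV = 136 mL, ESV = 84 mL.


SV = EDV - ESV = 136 - 84 = 52 mL
EF = SV/EDV * 100 = 52/136 * 100
EF = 38.24%


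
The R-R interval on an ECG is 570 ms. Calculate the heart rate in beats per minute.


HR = 60 / RR_interval(s)
RR = 570 ms = 0.57 s
HR = 60 / 0.57 = 105.3 bpm


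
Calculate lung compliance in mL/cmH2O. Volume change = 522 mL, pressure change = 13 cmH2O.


C = dV / dP
C = 522 / 13
C = 40.15 mL/cmH2O


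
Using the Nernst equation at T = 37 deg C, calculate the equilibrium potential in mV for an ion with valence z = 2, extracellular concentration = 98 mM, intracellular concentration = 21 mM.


E = (RT/(zF)) * ln(C_out/C_in)
T = 37 + 273.15 = 310.15 K
E = (8.314 * 310.15 / (2 * 96485)) * ln(98/21)
E = 20.58 mV


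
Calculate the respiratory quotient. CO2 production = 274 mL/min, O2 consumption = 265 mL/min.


RQ = VCO2 / VO2
RQ = 274 / 265
RQ = 1.034


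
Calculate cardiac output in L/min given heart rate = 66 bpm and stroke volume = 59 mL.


CO = HR * SV
CO = 66 * 59 / 1000
CO = 3.894 L/min


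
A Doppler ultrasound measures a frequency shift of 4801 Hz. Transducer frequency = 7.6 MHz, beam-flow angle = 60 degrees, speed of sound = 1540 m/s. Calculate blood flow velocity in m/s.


v = fd * c / (2 * f0 * cos(theta))
v = 4801 * 1540 / (2 * 7.6000e+06 * cos(60))
v = 0.9728 m/s


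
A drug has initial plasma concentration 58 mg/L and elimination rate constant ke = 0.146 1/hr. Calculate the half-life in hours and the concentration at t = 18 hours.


t_half = ln(2) / ke = 0.693147 / 0.146 = 4.748 hr
C(t) = C0 * exp(-ke*t) = 58 * exp(-0.146*18)
C(18) = 4.189 mg/L


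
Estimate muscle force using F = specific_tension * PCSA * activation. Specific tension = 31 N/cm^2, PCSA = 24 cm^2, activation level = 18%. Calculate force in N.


F = sigma * PCSA * activation
F = 31 * 24 * 0.18
F = 133.9 N


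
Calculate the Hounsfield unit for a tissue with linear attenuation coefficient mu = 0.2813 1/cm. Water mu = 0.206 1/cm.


HU = ((mu_tissue - mu_water) / mu_water) * 1000
HU = ((0.2813 - 0.206) / 0.206) * 1000
HU = 365.5


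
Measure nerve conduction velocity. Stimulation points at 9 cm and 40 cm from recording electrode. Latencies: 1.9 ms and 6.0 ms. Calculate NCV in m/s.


Distance = (40 - 9) / 100 = 0.31 m
dt = (6.0 - 1.9) / 1000 = 0.0041 s
NCV = dist / dt = 75.61 m/s


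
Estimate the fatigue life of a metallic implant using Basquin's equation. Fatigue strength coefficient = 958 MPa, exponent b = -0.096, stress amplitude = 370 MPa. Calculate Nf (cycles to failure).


sigma_a = sigma_f' * (2Nf)^b
2Nf = (sigma_a/sigma_f')^(1/b)
2Nf = (370/958)^(1/-0.096)
2Nf = 20127.481
Nf = 1.006e+04


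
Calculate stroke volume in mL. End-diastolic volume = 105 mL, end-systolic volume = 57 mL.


SV = EDV - ESV
SV = 105 - 57
SV = 48 mL


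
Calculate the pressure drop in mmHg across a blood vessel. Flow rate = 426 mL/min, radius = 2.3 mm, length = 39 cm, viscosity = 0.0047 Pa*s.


dP = 8*mu*L*Q / (pi*r^4)
Q = 426 mL/min = 7.1e-06 m^3/s
dP = 1184.27 Pa = 1184.27 / 133.322 mmHg = 8.883 mmHg


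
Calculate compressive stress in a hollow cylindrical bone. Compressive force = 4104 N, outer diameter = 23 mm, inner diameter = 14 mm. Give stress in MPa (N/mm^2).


A = pi*(r_o^2 - r_i^2)
r_o = 11.5 mm, r_i = 7 mm
A = 261.538 mm^2
sigma = F/A = 4104 / 261.538
sigma = 15.69 MPa


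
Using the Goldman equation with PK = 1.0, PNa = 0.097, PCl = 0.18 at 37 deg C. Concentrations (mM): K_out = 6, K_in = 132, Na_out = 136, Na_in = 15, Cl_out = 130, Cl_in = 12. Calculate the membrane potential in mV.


Vm = (RT/F)*ln((PK*Ko + PNa*Nao + PCl*Cli)/(PK*Ki + PNa*Nai + PCl*Clo))
Numer = 21.352, Denom = 156.855
Vm = -53.29 mV


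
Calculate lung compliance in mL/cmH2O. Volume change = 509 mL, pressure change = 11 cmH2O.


C = dV / dP
C = 509 / 11
C = 46.27 mL/cmH2O


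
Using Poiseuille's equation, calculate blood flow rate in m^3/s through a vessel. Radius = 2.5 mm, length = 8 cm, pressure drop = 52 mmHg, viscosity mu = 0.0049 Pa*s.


Q = pi*r^4*dP / (8*mu*L)
r = 0.0025 m, L = 0.08 m
dP = 52 mmHg = 6932.744 Pa
Q = 2.7129e-04 m^3/s


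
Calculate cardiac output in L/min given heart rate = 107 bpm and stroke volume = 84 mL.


CO = HR * SV
CO = 107 * 84 / 1000
CO = 8.988 L/min


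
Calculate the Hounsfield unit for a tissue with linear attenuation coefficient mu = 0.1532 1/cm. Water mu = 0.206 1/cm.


HU = ((mu_tissue - mu_water) / mu_water) * 1000
HU = ((0.1532 - 0.206) / 0.206) * 1000
HU = -256.3


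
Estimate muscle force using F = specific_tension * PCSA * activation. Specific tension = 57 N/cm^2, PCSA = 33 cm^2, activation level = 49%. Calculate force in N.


F = sigma * PCSA * activation
F = 57 * 33 * 0.49
F = 921.7 N


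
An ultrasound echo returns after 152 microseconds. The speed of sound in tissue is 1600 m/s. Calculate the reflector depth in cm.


depth = c * t / 2
t = 152 us = 1.5200e-04 s
depth = 1600 * 1.5200e-04 / 2
depth = 0.1216 m = 12.16 cm


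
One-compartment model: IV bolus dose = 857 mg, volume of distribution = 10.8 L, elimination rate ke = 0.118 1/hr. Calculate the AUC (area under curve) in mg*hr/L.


C0 = Dose/Vd = 857/10.8 = 79.3519 mg/L
AUC = C0/ke = 79.3519/0.118
AUC = 672.5 mg*hr/L


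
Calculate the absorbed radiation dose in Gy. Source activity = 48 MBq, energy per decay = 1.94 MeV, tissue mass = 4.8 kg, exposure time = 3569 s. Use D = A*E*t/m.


A = 48 MBq = 4.8000e+07 Bq
E = 1.94 MeV = 3.10788e-13 J
D = A*E*t/m = 4.8000e+07*3.10788e-13*3569/4.8
D = 0.01109 Gy


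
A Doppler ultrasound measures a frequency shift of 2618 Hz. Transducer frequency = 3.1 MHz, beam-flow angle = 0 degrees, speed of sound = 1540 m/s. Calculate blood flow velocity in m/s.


v = fd * c / (2 * f0 * cos(theta))
v = 2618 * 1540 / (2 * 3.1000e+06 * cos(0))
v = 0.6503 m/s


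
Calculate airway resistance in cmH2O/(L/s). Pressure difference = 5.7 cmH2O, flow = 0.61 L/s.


R = dP / flow
R = 5.7 / 0.61
R = 9.344 cmH2O/(L/s)


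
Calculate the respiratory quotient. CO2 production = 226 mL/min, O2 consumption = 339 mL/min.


RQ = VCO2 / VO2
RQ = 226 / 339
RQ = 0.6667


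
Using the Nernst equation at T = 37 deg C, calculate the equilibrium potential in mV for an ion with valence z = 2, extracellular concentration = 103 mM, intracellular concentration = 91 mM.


E = (RT/(zF)) * ln(C_out/C_in)
T = 37 + 273.15 = 310.15 K
E = (8.314 * 310.15 / (2 * 96485)) * ln(103/91)
E = 1.655 mV


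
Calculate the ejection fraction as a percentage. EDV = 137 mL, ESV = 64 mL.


SV = EDV - ESV = 137 - 64 = 73 mL
EF = SV/EDV * 100 = 73/137 * 100
EF = 53.28%


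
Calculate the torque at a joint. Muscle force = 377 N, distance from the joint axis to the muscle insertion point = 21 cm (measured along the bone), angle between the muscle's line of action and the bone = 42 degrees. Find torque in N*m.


Torque = F * d * sin(theta)   (moment arm = d*sin(theta))
d = 21 cm = 0.21 m
Torque = 377 * 0.21 * sin(42)
Torque = 52.98 N*m


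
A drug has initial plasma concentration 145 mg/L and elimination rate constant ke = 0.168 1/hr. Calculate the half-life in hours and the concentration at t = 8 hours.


t_half = ln(2) / ke = 0.693147 / 0.168 = 4.126 hr
C(t) = C0 * exp(-ke*t) = 145 * exp(-0.168*8)
C(8) = 37.82 mg/L


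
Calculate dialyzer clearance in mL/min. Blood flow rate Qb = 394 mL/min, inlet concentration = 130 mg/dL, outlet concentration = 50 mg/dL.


K = Qb * (Cb_in - Cb_out) / Cb_in
K = 394 * (130 - 50) / 130
K = 242.5 mL/min


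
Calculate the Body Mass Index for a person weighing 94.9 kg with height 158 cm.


BMI = weight / height^2
height = 158 cm = 1.58 m
BMI = 94.9 / 1.58^2
BMI = 38.01 kg/m^2


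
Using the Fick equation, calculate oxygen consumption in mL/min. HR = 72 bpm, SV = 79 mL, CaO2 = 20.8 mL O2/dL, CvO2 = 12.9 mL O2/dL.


CO = HR*SV = 72*79/1000 = 5.688 L/min
a-v O2 diff = 20.8 - 12.9 = 7.9 mL/dL
VO2 = CO * (CaO2-CvO2) * 10 dL/L
VO2 = 5.688 * 7.9 * 10
VO2 = 449.4 mL/min


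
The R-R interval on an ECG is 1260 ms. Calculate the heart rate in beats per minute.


HR = 60 / RR_interval(s)
RR = 1260 ms = 1.26 s
HR = 60 / 1.26 = 47.62 bpm


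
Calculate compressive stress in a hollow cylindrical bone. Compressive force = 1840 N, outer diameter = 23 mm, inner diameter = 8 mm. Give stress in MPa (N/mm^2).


A = pi*(r_o^2 - r_i^2)
r_o = 11.5 mm, r_i = 4 mm
A = 365.21 mm^2
sigma = F/A = 1840 / 365.21
sigma = 5.038 MPa


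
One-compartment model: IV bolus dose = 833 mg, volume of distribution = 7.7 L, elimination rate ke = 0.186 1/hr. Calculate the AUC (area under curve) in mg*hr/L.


C0 = Dose/Vd = 833/7.7 = 108.182 mg/L
AUC = C0/ke = 108.182/0.186
AUC = 581.6 mg*hr/L


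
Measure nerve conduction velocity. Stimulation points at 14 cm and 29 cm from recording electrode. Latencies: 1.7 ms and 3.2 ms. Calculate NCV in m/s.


Distance = (29 - 14) / 100 = 0.15 m
dt = (3.2 - 1.7) / 1000 = 0.0015 s
NCV = dist / dt = 100 m/s


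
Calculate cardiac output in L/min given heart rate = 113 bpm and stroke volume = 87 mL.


CO = HR * SV
CO = 113 * 87 / 1000
CO = 9.831 L/min


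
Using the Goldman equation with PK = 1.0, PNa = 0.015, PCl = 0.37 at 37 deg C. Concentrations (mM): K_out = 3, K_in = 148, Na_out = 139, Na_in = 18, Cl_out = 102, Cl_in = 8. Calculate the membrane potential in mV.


Vm = (RT/F)*ln((PK*Ko + PNa*Nao + PCl*Cli)/(PK*Ki + PNa*Nai + PCl*Clo))
Numer = 8.045, Denom = 186.01
Vm = -83.94 mV


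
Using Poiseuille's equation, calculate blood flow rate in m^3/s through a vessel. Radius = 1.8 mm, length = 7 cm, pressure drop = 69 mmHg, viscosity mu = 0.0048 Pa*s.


Q = pi*r^4*dP / (8*mu*L)
r = 0.0018 m, L = 0.07 m
dP = 69 mmHg = 9199.218 Pa
Q = 1.1287e-04 m^3/s


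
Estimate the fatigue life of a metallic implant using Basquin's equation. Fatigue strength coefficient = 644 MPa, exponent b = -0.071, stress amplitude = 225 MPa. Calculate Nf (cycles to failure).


sigma_a = sigma_f' * (2Nf)^b
2Nf = (sigma_a/sigma_f')^(1/b)
2Nf = (225/644)^(1/-0.071)
2Nf = 2706708.8
Nf = 1.3534e+06


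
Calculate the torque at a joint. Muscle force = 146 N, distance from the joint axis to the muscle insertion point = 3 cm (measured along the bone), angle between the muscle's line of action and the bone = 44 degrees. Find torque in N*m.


Torque = F * d * sin(theta)   (moment arm = d*sin(theta))
d = 3 cm = 0.03 m
Torque = 146 * 0.03 * sin(44)
Torque = 3.043 N*m


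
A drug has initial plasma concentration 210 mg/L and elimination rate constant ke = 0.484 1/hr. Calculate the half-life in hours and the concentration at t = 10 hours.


t_half = ln(2) / ke = 0.693147 / 0.484 = 1.432 hr
C(t) = C0 * exp(-ke*t) = 210 * exp(-0.484*10)
C(10) = 1.66 mg/L


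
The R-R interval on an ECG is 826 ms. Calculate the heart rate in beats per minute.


HR = 60 / RR_interval(s)
RR = 826 ms = 0.826 s
HR = 60 / 0.826 = 72.64 bpm


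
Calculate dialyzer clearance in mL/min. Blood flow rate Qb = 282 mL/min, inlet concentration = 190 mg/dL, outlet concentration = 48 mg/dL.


K = Qb * (Cb_in - Cb_out) / Cb_in
K = 282 * (190 - 48) / 190
K = 210.8 mL/min


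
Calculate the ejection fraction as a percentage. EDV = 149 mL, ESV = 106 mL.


SV = EDV - ESV = 149 - 106 = 43 mL
EF = SV/EDV * 100 = 43/149 * 100
EF = 28.86%


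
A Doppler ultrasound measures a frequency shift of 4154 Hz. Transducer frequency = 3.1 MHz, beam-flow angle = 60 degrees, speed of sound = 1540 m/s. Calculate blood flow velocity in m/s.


v = fd * c / (2 * f0 * cos(theta))
v = 4154 * 1540 / (2 * 3.1000e+06 * cos(60))
v = 2.064 m/s


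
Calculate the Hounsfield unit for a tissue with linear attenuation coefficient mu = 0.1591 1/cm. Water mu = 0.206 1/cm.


HU = ((mu_tissue - mu_water) / mu_water) * 1000
HU = ((0.1591 - 0.206) / 0.206) * 1000
HU = -227.7


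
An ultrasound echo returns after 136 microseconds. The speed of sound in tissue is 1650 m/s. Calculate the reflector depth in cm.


depth = c * t / 2
t = 136 us = 1.3600e-04 s
depth = 1650 * 1.3600e-04 / 2
depth = 0.1122 m = 11.22 cm


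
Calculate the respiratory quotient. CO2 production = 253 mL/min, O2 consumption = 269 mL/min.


RQ = VCO2 / VO2
RQ = 253 / 269
RQ = 0.9405


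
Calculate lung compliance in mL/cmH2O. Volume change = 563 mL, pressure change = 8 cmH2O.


C = dV / dP
C = 563 / 8
C = 70.38 mL/cmH2O


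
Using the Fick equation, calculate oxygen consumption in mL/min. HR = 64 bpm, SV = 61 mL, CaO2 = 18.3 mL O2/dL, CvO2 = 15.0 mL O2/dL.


CO = HR*SV = 64*61/1000 = 3.904 L/min
a-v O2 diff = 18.3 - 15.0 = 3.3 mL/dL
VO2 = CO * (CaO2-CvO2) * 10 dL/L
VO2 = 3.904 * 3.3 * 10
VO2 = 128.8 mL/min


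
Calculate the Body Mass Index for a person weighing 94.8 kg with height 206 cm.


BMI = weight / height^2
height = 206 cm = 2.06 m
BMI = 94.8 / 2.06^2
BMI = 22.34 kg/m^2


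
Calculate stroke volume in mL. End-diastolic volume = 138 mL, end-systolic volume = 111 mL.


SV = EDV - ESV
SV = 138 - 111
SV = 27 mL


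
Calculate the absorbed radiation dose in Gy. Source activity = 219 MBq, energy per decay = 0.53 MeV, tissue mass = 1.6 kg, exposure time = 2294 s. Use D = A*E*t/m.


A = 219 MBq = 2.1900e+08 Bq
E = 0.53 MeV = 8.4906e-14 J
D = A*E*t/m = 2.1900e+08*8.4906e-14*2294/1.6
D = 0.02666 Gy


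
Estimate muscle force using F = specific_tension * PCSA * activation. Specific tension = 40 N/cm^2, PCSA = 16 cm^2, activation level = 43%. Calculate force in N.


F = sigma * PCSA * activation
F = 40 * 16 * 0.43
F = 275.2 N


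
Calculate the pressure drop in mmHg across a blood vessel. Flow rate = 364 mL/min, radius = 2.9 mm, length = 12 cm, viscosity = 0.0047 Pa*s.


dP = 8*mu*L*Q / (pi*r^4)
Q = 364 mL/min = 6.06667e-06 m^3/s
dP = 123.191 Pa = 123.191 / 133.322 mmHg = 0.924 mmHg


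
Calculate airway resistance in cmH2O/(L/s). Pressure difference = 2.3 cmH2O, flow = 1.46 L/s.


R = dP / flow
R = 2.3 / 1.46
R = 1.575 cmH2O/(L/s)


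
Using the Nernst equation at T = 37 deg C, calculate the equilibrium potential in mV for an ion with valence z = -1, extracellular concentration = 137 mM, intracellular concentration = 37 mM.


E = (RT/(zF)) * ln(C_out/C_in)
T = 37 + 273.15 = 310.15 K
E = (8.314 * 310.15 / (-1 * 96485)) * ln(137/37)
E = -34.99 mV


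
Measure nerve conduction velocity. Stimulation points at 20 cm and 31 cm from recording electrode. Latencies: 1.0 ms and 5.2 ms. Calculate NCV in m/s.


Distance = (31 - 20) / 100 = 0.11 m
dt = (5.2 - 1.0) / 1000 = 0.0042 s
NCV = dist / dt = 26.19 m/s


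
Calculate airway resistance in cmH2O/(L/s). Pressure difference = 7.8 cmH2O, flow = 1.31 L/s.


R = dP / flow
R = 7.8 / 1.31
R = 5.954 cmH2O/(L/s)


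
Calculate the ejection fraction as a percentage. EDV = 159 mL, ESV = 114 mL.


SV = EDV - ESV = 159 - 114 = 45 mL
EF = SV/EDV * 100 = 45/159 * 100
EF = 28.3%


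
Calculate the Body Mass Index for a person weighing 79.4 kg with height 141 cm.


BMI = weight / height^2
height = 141 cm = 1.41 m
BMI = 79.4 / 1.41^2
BMI = 39.94 kg/m^2


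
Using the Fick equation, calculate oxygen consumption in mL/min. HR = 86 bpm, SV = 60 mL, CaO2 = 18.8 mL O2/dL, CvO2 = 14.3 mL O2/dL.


CO = HR*SV = 86*60/1000 = 5.16 L/min
a-v O2 diff = 18.8 - 14.3 = 4.5 mL/dL
VO2 = CO * (CaO2-CvO2) * 10 dL/L
VO2 = 5.16 * 4.5 * 10
VO2 = 232.2 mL/min


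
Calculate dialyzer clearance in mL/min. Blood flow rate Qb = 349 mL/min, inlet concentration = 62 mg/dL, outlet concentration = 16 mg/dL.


K = Qb * (Cb_in - Cb_out) / Cb_in
K = 349 * (62 - 16) / 62
K = 258.9 mL/min


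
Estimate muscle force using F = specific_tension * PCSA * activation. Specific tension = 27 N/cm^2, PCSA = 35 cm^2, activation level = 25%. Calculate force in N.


F = sigma * PCSA * activation
F = 27 * 35 * 0.25
F = 236.2 N


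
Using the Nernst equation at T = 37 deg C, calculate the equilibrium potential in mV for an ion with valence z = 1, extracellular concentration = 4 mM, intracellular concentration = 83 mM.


E = (RT/(zF)) * ln(C_out/C_in)
T = 37 + 273.15 = 310.15 K
E = (8.314 * 310.15 / (1 * 96485)) * ln(4/83)
E = -81.05 mV


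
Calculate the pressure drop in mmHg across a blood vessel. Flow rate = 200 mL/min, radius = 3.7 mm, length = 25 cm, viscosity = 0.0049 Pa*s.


dP = 8*mu*L*Q / (pi*r^4)
Q = 200 mL/min = 3.33333e-06 m^3/s
dP = 55.4814 Pa = 55.4814 / 133.322 mmHg = 0.4161 mmHg


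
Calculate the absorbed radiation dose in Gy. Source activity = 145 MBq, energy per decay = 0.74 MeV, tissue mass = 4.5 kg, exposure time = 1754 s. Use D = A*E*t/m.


A = 145 MBq = 1.4500e+08 Bq
E = 0.74 MeV = 1.18548e-13 J
D = A*E*t/m = 1.4500e+08*1.18548e-13*1754/4.5
D = 0.0067 Gy


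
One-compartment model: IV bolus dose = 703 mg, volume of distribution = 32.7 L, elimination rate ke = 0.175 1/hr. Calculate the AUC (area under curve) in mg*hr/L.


C0 = Dose/Vd = 703/32.7 = 21.4985 mg/L
AUC = C0/ke = 21.4985/0.175
AUC = 122.8 mg*hr/L


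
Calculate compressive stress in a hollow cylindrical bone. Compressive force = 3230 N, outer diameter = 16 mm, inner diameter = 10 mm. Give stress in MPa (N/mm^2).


A = pi*(r_o^2 - r_i^2)
r_o = 8 mm, r_i = 5 mm
A = 122.522 mm^2
sigma = F/A = 3230 / 122.522
sigma = 26.36 MPa


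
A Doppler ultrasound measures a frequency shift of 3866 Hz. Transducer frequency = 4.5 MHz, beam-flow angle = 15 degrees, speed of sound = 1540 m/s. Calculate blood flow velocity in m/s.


v = fd * c / (2 * f0 * cos(theta))
v = 3866 * 1540 / (2 * 4.5000e+06 * cos(15))
v = 0.6849 m/s


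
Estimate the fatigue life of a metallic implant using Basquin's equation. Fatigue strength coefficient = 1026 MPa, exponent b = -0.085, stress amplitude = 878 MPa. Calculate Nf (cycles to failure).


sigma_a = sigma_f' * (2Nf)^b
2Nf = (sigma_a/sigma_f')^(1/b)
2Nf = (878/1026)^(1/-0.085)
2Nf = 6.2505153
Nf = 3.125


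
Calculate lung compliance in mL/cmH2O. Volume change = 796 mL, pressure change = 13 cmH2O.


C = dV / dP
C = 796 / 13
C = 61.23 mL/cmH2O


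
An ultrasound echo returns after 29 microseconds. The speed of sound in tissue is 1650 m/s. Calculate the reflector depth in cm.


depth = c * t / 2
t = 29 us = 2.9000e-05 s
depth = 1650 * 2.9000e-05 / 2
depth = 0.023925 m = 2.3925 cm


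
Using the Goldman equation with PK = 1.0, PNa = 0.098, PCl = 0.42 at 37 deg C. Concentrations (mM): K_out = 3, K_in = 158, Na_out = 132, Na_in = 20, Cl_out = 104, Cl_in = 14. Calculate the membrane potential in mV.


Vm = (RT/F)*ln((PK*Ko + PNa*Nao + PCl*Cli)/(PK*Ki + PNa*Nai + PCl*Clo))
Numer = 21.816, Denom = 203.64
Vm = -59.7 mV


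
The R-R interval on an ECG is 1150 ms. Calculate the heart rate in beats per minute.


HR = 60 / RR_interval(s)
RR = 1150 ms = 1.15 s
HR = 60 / 1.15 = 52.17 bpm


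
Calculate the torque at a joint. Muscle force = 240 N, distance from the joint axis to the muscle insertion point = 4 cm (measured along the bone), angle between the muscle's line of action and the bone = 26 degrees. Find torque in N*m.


Torque = F * d * sin(theta)   (moment arm = d*sin(theta))
d = 4 cm = 0.04 m
Torque = 240 * 0.04 * sin(26)
Torque = 4.208 N*m


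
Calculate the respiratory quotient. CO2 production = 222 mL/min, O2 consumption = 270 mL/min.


RQ = VCO2 / VO2
RQ = 222 / 270
RQ = 0.8222


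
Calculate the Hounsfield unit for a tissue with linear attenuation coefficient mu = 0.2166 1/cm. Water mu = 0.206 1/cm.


HU = ((mu_tissue - mu_water) / mu_water) * 1000
HU = ((0.2166 - 0.206) / 0.206) * 1000
HU = 51.46


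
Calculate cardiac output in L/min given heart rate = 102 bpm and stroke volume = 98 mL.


CO = HR * SV
CO = 102 * 98 / 1000
CO = 9.996 L/min


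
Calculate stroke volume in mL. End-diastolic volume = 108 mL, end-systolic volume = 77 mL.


SV = EDV - ESV
SV = 108 - 77
SV = 31 mL


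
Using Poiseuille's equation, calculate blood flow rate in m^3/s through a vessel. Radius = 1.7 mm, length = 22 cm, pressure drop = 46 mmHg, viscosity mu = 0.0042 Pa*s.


Q = pi*r^4*dP / (8*mu*L)
r = 0.0017 m, L = 0.22 m
dP = 46 mmHg = 6132.812 Pa
Q = 2.1769e-05 m^3/s


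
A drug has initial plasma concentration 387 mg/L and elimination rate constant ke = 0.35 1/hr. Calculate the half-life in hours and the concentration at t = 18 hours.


t_half = ln(2) / ke = 0.693147 / 0.35 = 1.98 hr
C(t) = C0 * exp(-ke*t) = 387 * exp(-0.35*18)
C(18) = 0.7106 mg/L


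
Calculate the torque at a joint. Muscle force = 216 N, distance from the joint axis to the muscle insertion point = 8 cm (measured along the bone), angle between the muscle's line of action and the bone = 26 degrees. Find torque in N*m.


Torque = F * d * sin(theta)   (moment arm = d*sin(theta))
d = 8 cm = 0.08 m
Torque = 216 * 0.08 * sin(26)
Torque = 7.575 N*m


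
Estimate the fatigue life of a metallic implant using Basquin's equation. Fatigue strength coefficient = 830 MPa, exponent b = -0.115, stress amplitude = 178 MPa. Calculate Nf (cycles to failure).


sigma_a = sigma_f' * (2Nf)^b
2Nf = (sigma_a/sigma_f')^(1/b)
2Nf = (178/830)^(1/-0.115)
2Nf = 652256.14
Nf = 3.261e+05


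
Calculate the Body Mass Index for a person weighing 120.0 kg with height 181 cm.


BMI = weight / height^2
height = 181 cm = 1.81 m
BMI = 120.0 / 1.81^2
BMI = 36.63 kg/m^2


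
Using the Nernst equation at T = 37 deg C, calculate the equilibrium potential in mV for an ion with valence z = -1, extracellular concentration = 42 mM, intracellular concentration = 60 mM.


E = (RT/(zF)) * ln(C_out/C_in)
T = 37 + 273.15 = 310.15 K
E = (8.314 * 310.15 / (-1 * 96485)) * ln(42/60)
E = 9.532 mV


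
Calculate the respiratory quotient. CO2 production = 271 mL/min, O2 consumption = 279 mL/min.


RQ = VCO2 / VO2
RQ = 271 / 279
RQ = 0.9713


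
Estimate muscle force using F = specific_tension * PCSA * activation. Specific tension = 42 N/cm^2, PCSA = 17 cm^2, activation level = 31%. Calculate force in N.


F = sigma * PCSA * activation
F = 42 * 17 * 0.31
F = 221.3 N


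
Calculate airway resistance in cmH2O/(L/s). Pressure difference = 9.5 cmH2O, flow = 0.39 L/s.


R = dP / flow
R = 9.5 / 0.39
R = 24.36 cmH2O/(L/s)


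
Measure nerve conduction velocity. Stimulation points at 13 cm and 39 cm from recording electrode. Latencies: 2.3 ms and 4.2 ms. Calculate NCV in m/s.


Distance = (39 - 13) / 100 = 0.26 m
dt = (4.2 - 2.3) / 1000 = 0.0019 s
NCV = dist / dt = 136.8 m/s


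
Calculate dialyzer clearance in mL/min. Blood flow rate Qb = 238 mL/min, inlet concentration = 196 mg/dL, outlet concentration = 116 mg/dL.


K = Qb * (Cb_in - Cb_out) / Cb_in
K = 238 * (196 - 116) / 196
K = 97.14 mL/min


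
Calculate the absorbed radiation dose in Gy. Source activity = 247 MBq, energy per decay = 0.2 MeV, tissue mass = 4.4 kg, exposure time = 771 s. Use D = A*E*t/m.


A = 247 MBq = 2.4700e+08 Bq
E = 0.2 MeV = 3.204e-14 J
D = A*E*t/m = 2.4700e+08*3.204e-14*771/4.4
D = 0.001387 Gy


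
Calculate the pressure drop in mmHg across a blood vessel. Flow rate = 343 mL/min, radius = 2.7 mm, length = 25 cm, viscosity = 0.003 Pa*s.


dP = 8*mu*L*Q / (pi*r^4)
Q = 343 mL/min = 5.71667e-06 m^3/s
dP = 205.442 Pa = 205.442 / 133.322 mmHg = 1.541 mmHg


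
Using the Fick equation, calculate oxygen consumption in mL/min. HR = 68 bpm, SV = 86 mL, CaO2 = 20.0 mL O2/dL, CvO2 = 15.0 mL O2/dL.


CO = HR*SV = 68*86/1000 = 5.848 L/min
a-v O2 diff = 20.0 - 15.0 = 5 mL/dL
VO2 = CO * (CaO2-CvO2) * 10 dL/L
VO2 = 5.848 * 5 * 10
VO2 = 292.4 mL/min


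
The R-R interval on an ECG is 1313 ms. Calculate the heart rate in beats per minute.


HR = 60 / RR_interval(s)
RR = 1313 ms = 1.313 s
HR = 60 / 1.313 = 45.7 bpm


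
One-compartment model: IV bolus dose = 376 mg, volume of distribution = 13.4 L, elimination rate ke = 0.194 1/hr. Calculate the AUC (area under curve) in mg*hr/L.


C0 = Dose/Vd = 376/13.4 = 28.0597 mg/L
AUC = C0/ke = 28.0597/0.194
AUC = 144.6 mg*hr/L


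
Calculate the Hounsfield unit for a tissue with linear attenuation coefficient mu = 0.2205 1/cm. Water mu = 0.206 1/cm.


HU = ((mu_tissue - mu_water) / mu_water) * 1000
HU = ((0.2205 - 0.206) / 0.206) * 1000
HU = 70.39


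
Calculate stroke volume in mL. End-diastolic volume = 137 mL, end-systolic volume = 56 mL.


SV = EDV - ESV
SV = 137 - 56
SV = 81 mL


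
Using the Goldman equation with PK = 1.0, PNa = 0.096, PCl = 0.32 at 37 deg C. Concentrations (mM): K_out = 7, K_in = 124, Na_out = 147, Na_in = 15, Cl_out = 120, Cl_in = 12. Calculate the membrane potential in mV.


Vm = (RT/F)*ln((PK*Ko + PNa*Nao + PCl*Cli)/(PK*Ki + PNa*Nai + PCl*Clo))
Numer = 24.952, Denom = 163.84
Vm = -50.3 mV


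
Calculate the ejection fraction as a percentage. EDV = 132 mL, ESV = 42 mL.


SV = EDV - ESV = 132 - 42 = 90 mL
EF = SV/EDV * 100 = 90/132 * 100
EF = 68.18%


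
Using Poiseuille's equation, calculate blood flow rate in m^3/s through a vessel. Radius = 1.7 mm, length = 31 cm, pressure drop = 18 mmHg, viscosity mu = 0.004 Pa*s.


Q = pi*r^4*dP / (8*mu*L)
r = 0.0017 m, L = 0.31 m
dP = 18 mmHg = 2399.796 Pa
Q = 6.3476e-06 m^3/s


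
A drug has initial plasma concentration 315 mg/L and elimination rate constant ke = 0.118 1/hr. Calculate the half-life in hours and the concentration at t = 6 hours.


t_half = ln(2) / ke = 0.693147 / 0.118 = 5.874 hr
C(t) = C0 * exp(-ke*t) = 315 * exp(-0.118*6)
C(6) = 155.2 mg/L


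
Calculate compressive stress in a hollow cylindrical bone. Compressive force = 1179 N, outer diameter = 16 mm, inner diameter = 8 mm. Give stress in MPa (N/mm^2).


A = pi*(r_o^2 - r_i^2)
r_o = 8 mm, r_i = 4 mm
A = 150.796 mm^2
sigma = F/A = 1179 / 150.796
sigma = 7.819 MPa


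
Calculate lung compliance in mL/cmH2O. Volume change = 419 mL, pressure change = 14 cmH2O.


C = dV / dP
C = 419 / 14
C = 29.93 mL/cmH2O


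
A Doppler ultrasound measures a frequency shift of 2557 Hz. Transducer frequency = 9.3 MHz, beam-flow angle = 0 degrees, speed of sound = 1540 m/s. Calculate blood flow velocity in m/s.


v = fd * c / (2 * f0 * cos(theta))
v = 2557 * 1540 / (2 * 9.3000e+06 * cos(0))
v = 0.2117 m/s


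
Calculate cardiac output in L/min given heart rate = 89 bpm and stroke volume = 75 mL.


CO = HR * SV
CO = 89 * 75 / 1000
CO = 6.675 L/min


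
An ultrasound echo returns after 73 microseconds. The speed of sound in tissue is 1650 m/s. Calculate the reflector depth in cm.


depth = c * t / 2
t = 73 us = 7.3000e-05 s
depth = 1650 * 7.3000e-05 / 2
depth = 0.060225 m = 6.0225 cm


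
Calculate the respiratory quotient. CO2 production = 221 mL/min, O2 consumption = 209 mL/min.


RQ = VCO2 / VO2
RQ = 221 / 209
RQ = 1.057


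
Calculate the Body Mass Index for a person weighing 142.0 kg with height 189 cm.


BMI = weight / height^2
height = 189 cm = 1.89 m
BMI = 142.0 / 1.89^2
BMI = 39.75 kg/m^2


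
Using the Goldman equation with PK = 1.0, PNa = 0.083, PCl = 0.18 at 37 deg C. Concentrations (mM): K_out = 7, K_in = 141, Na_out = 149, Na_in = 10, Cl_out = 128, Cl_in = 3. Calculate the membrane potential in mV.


Vm = (RT/F)*ln((PK*Ko + PNa*Nao + PCl*Cli)/(PK*Ki + PNa*Nai + PCl*Clo))
Numer = 19.907, Denom = 164.87
Vm = -56.5 mV


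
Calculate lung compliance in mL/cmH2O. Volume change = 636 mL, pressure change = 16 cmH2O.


C = dV / dP
C = 636 / 16
C = 39.75 mL/cmH2O


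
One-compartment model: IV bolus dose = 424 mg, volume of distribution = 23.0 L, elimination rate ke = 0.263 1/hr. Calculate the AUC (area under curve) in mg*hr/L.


C0 = Dose/Vd = 424/23.0 = 18.4348 mg/L
AUC = C0/ke = 18.4348/0.263
AUC = 70.09 mg*hr/L


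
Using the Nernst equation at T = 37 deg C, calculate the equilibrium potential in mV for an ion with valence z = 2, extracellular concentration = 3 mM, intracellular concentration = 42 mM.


E = (RT/(zF)) * ln(C_out/C_in)
T = 37 + 273.15 = 310.15 K
E = (8.314 * 310.15 / (2 * 96485)) * ln(3/42)
E = -35.26 mV


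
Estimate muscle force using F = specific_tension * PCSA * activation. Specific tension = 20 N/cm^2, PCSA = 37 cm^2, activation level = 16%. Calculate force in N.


F = sigma * PCSA * activation
F = 20 * 37 * 0.16
F = 118.4 N


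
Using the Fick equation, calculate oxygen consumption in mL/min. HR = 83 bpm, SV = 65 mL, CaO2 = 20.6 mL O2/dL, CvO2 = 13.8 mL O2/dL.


CO = HR*SV = 83*65/1000 = 5.395 L/min
a-v O2 diff = 20.6 - 13.8 = 6.8 mL/dL
VO2 = CO * (CaO2-CvO2) * 10 dL/L
VO2 = 5.395 * 6.8 * 10
VO2 = 366.9 mL/min


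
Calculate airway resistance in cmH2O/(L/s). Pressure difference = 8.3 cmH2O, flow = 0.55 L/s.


R = dP / flow
R = 8.3 / 0.55
R = 15.09 cmH2O/(L/s)


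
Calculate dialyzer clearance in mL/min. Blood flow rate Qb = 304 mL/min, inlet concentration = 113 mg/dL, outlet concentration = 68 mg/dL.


K = Qb * (Cb_in - Cb_out) / Cb_in
K = 304 * (113 - 68) / 113
K = 121.1 mL/min


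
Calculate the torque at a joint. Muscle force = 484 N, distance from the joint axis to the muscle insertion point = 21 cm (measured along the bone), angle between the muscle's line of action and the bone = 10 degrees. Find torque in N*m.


Torque = F * d * sin(theta)   (moment arm = d*sin(theta))
d = 21 cm = 0.21 m
Torque = 484 * 0.21 * sin(10)
Torque = 17.65 N*m


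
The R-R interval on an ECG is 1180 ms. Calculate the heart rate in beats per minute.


HR = 60 / RR_interval(s)
RR = 1180 ms = 1.18 s
HR = 60 / 1.18 = 50.85 bpm


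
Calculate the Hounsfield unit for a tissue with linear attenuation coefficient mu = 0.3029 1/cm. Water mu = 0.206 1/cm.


HU = ((mu_tissue - mu_water) / mu_water) * 1000
HU = ((0.3029 - 0.206) / 0.206) * 1000
HU = 470.4


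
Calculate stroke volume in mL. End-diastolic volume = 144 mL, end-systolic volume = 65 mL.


SV = EDV - ESV
SV = 144 - 65
SV = 79 mL


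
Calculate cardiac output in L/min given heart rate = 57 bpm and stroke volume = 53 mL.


CO = HR * SV
CO = 57 * 53 / 1000
CO = 3.021 L/min


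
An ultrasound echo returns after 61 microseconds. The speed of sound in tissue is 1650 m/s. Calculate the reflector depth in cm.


depth = c * t / 2
t = 61 us = 6.1000e-05 s
depth = 1650 * 6.1000e-05 / 2
depth = 0.050325 m = 5.0325 cm


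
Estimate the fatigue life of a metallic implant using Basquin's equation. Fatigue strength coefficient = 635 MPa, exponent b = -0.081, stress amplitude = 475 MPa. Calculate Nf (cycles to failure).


sigma_a = sigma_f' * (2Nf)^b
2Nf = (sigma_a/sigma_f')^(1/b)
2Nf = (475/635)^(1/-0.081)
2Nf = 36.020077
Nf = 18.01


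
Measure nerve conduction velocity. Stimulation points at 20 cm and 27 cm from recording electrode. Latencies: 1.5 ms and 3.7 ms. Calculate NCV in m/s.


Distance = (27 - 20) / 100 = 0.07 m
dt = (3.7 - 1.5) / 1000 = 0.0022 s
NCV = dist / dt = 31.82 m/s


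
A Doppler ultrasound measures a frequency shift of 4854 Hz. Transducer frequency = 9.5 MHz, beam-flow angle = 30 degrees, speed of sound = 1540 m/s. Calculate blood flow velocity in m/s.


v = fd * c / (2 * f0 * cos(theta))
v = 4854 * 1540 / (2 * 9.5000e+06 * cos(30))
v = 0.4543 m/s


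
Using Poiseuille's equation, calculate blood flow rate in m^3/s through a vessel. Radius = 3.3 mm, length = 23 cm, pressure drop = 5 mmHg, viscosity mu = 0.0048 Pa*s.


Q = pi*r^4*dP / (8*mu*L)
r = 0.0033 m, L = 0.23 m
dP = 5 mmHg = 666.61 Pa
Q = 2.8120e-05 m^3/s


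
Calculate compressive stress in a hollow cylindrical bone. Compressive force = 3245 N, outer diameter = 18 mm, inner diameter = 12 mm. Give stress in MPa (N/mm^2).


A = pi*(r_o^2 - r_i^2)
r_o = 9 mm, r_i = 6 mm
A = 141.372 mm^2
sigma = F/A = 3245 / 141.372
sigma = 22.95 MPa


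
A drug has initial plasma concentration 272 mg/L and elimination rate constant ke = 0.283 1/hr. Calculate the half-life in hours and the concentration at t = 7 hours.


t_half = ln(2) / ke = 0.693147 / 0.283 = 2.449 hr
C(t) = C0 * exp(-ke*t) = 272 * exp(-0.283*7)
C(7) = 37.52 mg/L


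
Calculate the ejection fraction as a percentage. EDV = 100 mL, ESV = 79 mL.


SV = EDV - ESV = 100 - 79 = 21 mL
EF = SV/EDV * 100 = 21/100 * 100
EF = 21%


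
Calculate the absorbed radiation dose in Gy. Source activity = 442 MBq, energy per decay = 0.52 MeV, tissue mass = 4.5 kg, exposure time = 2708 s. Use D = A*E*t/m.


A = 442 MBq = 4.4200e+08 Bq
E = 0.52 MeV = 8.3304e-14 J
D = A*E*t/m = 4.4200e+08*8.3304e-14*2708/4.5
D = 0.02216 Gy


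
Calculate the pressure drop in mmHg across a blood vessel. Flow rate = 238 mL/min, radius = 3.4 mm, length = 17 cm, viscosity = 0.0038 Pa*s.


dP = 8*mu*L*Q / (pi*r^4)
Q = 238 mL/min = 3.96667e-06 m^3/s
dP = 48.8296 Pa = 48.8296 / 133.322 mmHg = 0.3663 mmHg


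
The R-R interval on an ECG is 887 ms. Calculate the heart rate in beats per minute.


HR = 60 / RR_interval(s)
RR = 887 ms = 0.887 s
HR = 60 / 0.887 = 67.64 bpm


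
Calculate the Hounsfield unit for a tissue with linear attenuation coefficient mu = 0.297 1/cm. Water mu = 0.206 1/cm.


HU = ((mu_tissue - mu_water) / mu_water) * 1000
HU = ((0.297 - 0.206) / 0.206) * 1000
HU = 441.7


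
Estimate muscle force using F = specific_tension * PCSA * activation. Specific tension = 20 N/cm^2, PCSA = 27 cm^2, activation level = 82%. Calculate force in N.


F = sigma * PCSA * activation
F = 20 * 27 * 0.82
F = 442.8 N


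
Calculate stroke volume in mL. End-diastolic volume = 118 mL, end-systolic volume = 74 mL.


SV = EDV - ESV
SV = 118 - 74
SV = 44 mL


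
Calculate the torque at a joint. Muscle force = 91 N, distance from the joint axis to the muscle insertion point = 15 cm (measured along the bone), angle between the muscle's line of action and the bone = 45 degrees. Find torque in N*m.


Torque = F * d * sin(theta)   (moment arm = d*sin(theta))
d = 15 cm = 0.15 m
Torque = 91 * 0.15 * sin(45)
Torque = 9.652 N*m


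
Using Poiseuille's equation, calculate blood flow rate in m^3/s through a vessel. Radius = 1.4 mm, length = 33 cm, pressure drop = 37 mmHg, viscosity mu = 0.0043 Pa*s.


Q = pi*r^4*dP / (8*mu*L)
r = 0.0014 m, L = 0.33 m
dP = 37 mmHg = 4932.914 Pa
Q = 5.2444e-06 m^3/s


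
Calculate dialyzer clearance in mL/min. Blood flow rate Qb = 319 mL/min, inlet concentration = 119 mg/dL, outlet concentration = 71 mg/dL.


K = Qb * (Cb_in - Cb_out) / Cb_in
K = 319 * (119 - 71) / 119
K = 128.7 mL/min


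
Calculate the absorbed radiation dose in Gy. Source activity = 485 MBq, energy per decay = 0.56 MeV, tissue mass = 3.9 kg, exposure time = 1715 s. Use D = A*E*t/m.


A = 485 MBq = 4.8500e+08 Bq
E = 0.56 MeV = 8.9712e-14 J
D = A*E*t/m = 4.8500e+08*8.9712e-14*1715/3.9
D = 0.01913 Gy


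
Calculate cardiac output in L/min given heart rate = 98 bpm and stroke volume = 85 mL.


CO = HR * SV
CO = 98 * 85 / 1000
CO = 8.33 L/min


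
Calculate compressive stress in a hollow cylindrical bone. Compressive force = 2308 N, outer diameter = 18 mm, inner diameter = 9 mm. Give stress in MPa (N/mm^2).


A = pi*(r_o^2 - r_i^2)
r_o = 9 mm, r_i = 4.5 mm
A = 190.852 mm^2
sigma = F/A = 2308 / 190.852
sigma = 12.09 MPa


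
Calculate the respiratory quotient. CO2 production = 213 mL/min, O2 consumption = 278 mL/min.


RQ = VCO2 / VO2
RQ = 213 / 278
RQ = 0.7662


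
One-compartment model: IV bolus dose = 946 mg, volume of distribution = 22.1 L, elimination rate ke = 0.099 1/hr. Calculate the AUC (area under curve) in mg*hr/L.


C0 = Dose/Vd = 946/22.1 = 42.8054 mg/L
AUC = C0/ke = 42.8054/0.099
AUC = 432.4 mg*hr/L


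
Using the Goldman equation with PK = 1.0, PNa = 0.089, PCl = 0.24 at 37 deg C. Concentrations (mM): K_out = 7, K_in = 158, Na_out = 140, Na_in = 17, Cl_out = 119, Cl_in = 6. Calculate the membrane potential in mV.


Vm = (RT/F)*ln((PK*Ko + PNa*Nao + PCl*Cli)/(PK*Ki + PNa*Nai + PCl*Clo))
Numer = 20.9, Denom = 188.073
Vm = -58.72 mV


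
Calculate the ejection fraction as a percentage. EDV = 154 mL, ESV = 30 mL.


SV = EDV - ESV = 154 - 30 = 124 mL
EF = SV/EDV * 100 = 124/154 * 100
EF = 80.52%


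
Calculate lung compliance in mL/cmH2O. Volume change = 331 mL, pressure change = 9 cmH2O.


C = dV / dP
C = 331 / 9
C = 36.78 mL/cmH2O


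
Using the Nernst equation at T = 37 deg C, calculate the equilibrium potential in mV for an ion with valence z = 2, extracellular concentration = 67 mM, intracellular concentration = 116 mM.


E = (RT/(zF)) * ln(C_out/C_in)
T = 37 + 273.15 = 310.15 K
E = (8.314 * 310.15 / (2 * 96485)) * ln(67/116)
E = -7.335 mV


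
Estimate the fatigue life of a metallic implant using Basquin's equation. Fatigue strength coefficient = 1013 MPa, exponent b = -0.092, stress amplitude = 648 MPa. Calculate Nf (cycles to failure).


sigma_a = sigma_f' * (2Nf)^b
2Nf = (sigma_a/sigma_f')^(1/b)
2Nf = (648/1013)^(1/-0.092)
2Nf = 128.54938
Nf = 64.27


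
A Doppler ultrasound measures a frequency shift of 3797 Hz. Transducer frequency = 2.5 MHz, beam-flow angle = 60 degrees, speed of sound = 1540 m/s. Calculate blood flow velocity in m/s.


v = fd * c / (2 * f0 * cos(theta))
v = 3797 * 1540 / (2 * 2.5000e+06 * cos(60))
v = 2.339 m/s


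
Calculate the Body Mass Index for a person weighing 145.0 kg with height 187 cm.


BMI = weight / height^2
height = 187 cm = 1.87 m
BMI = 145.0 / 1.87^2
BMI = 41.47 kg/m^2


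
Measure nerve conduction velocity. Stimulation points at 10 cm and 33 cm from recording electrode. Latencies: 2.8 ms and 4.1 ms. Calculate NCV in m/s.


Distance = (33 - 10) / 100 = 0.23 m
dt = (4.1 - 2.8) / 1000 = 0.0013 s
NCV = dist / dt = 176.9 m/s


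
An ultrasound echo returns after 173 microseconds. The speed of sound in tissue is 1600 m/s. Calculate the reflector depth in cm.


depth = c * t / 2
t = 173 us = 1.7300e-04 s
depth = 1600 * 1.7300e-04 / 2
depth = 0.1384 m = 13.84 cm


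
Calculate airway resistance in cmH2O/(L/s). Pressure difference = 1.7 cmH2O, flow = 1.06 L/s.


R = dP / flow
R = 1.7 / 1.06
R = 1.604 cmH2O/(L/s)


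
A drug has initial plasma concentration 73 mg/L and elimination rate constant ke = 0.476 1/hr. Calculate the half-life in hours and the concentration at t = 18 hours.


t_half = ln(2) / ke = 0.693147 / 0.476 = 1.456 hr
C(t) = C0 * exp(-ke*t) = 73 * exp(-0.476*18)
C(18) = 0.01388 mg/L


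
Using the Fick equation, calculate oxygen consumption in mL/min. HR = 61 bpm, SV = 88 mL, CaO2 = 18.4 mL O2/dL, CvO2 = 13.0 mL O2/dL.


CO = HR*SV = 61*88/1000 = 5.368 L/min
a-v O2 diff = 18.4 - 13.0 = 5.4 mL/dL
VO2 = CO * (CaO2-CvO2) * 10 dL/L
VO2 = 5.368 * 5.4 * 10
VO2 = 289.9 mL/min


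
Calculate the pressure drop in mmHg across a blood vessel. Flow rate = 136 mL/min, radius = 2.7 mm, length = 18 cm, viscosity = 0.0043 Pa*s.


dP = 8*mu*L*Q / (pi*r^4)
Q = 136 mL/min = 2.26667e-06 m^3/s
dP = 84.0648 Pa = 84.0648 / 133.322 mmHg = 0.6305 mmHg


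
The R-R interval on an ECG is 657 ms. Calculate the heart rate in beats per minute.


HR = 60 / RR_interval(s)
RR = 657 ms = 0.657 s
HR = 60 / 0.657 = 91.32 bpm


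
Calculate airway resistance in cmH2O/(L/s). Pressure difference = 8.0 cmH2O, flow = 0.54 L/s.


R = dP / flow
R = 8.0 / 0.54
R = 14.81 cmH2O/(L/s)


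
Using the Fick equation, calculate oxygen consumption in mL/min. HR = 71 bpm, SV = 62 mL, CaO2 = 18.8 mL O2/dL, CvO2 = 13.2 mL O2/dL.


CO = HR*SV = 71*62/1000 = 4.402 L/min
a-v O2 diff = 18.8 - 13.2 = 5.6 mL/dL
VO2 = CO * (CaO2-CvO2) * 10 dL/L
VO2 = 4.402 * 5.6 * 10
VO2 = 246.5 mL/min


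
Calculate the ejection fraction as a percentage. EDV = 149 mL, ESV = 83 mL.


SV = EDV - ESV = 149 - 83 = 66 mL
EF = SV/EDV * 100 = 66/149 * 100
EF = 44.3%
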